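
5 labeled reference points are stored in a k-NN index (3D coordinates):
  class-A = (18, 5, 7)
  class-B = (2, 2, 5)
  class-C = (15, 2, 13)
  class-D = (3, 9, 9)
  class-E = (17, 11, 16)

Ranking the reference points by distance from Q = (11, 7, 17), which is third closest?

Squared Euclidean distances:
d²(Q, class-A) = (11−18)² + (7−5)² + (17−7)² = 49 + 4 + 100 = 153
d²(Q, class-B) = (11−2)² + (7−2)² + (17−5)² = 81 + 25 + 144 = 250
d²(Q, class-C) = (11−15)² + (7−2)² + (17−13)² = 16 + 25 + 16 = 57
d²(Q, class-D) = (11−3)² + (7−9)² + (17−9)² = 64 + 4 + 64 = 132
d²(Q, class-E) = (11−17)² + (7−11)² + (17−16)² = 36 + 16 + 1 = 53
Sorted ascending: class-E, class-C, class-D, class-A, … — the third-nearest is class-D.

class-D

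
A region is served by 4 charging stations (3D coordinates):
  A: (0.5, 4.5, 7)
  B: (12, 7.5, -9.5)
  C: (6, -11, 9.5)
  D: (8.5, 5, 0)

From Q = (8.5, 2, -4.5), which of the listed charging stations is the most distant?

Compare squared distances (the ordering matches that of the actual distances):
|QA|² = (8.5−0.5)² + (2−4.5)² + (-4.5−7)² = 64 + 6.25 + 132.25 = 202.5
|QB|² = (8.5−12)² + (2−7.5)² + (-4.5−(-9.5))² = 12.25 + 30.25 + 25 = 67.5
|QC|² = (8.5−6)² + (2−(-11))² + (-4.5−9.5)² = 6.25 + 169 + 196 = 371.25
|QD|² = (8.5−8.5)² + (2−5)² + (-4.5−0)² = 0 + 9 + 20.25 = 29.25
The largest is to C.

C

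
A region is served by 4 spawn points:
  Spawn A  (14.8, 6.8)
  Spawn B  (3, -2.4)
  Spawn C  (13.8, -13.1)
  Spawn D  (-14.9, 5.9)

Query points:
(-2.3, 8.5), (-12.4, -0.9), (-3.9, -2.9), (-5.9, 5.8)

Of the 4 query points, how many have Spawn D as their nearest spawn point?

2

(-2.3, 8.5) — d² to each: Spawn A:295.3, Spawn B:146.9, Spawn C:725.77, Spawn D:165.52 → nearest is Spawn B
(-12.4, -0.9) — d² to each: Spawn A:799.13, Spawn B:239.41, Spawn C:835.28, Spawn D:52.49 → nearest is Spawn D
(-3.9, -2.9) — d² to each: Spawn A:443.78, Spawn B:47.86, Spawn C:417.33, Spawn D:198.44 → nearest is Spawn B
(-5.9, 5.8) — d² to each: Spawn A:429.49, Spawn B:146.45, Spawn C:745.3, Spawn D:81.01 → nearest is Spawn D
2 of the 4 points have Spawn D as nearest.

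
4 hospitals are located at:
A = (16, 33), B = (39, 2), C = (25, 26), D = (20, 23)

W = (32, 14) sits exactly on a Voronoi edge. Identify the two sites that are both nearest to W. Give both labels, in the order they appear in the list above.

Squared distances from W to each site:
|WA|² = (32−16)² + (14−33)² = 256 + 361 = 617
|WB|² = (32−39)² + (14−2)² = 49 + 144 = 193
|WC|² = (32−25)² + (14−26)² = 49 + 144 = 193
|WD|² = (32−20)² + (14−23)² = 144 + 81 = 225
W is equidistant from B and C (both at squared distance 193), and every other site is strictly farther — so W lies on the B–C Voronoi edge.

B and C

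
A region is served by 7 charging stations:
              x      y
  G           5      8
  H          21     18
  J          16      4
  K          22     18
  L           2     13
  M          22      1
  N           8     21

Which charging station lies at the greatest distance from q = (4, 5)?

K

Since √ is increasing, it suffices to compare squared distances:
|qG|² = (4−5)² + (5−8)² = 1 + 9 = 10
|qH|² = (4−21)² + (5−18)² = 289 + 169 = 458
|qJ|² = (4−16)² + (5−4)² = 144 + 1 = 145
|qK|² = (4−22)² + (5−18)² = 324 + 169 = 493
|qL|² = (4−2)² + (5−13)² = 4 + 64 = 68
|qM|² = (4−22)² + (5−1)² = 324 + 16 = 340
|qN|² = (4−8)² + (5−21)² = 16 + 256 = 272
The largest is to K.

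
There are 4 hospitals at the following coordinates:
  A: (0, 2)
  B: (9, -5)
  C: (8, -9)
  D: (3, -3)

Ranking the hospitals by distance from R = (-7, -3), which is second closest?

D

Squared Euclidean distances:
|RA|² = (-7−0)² + (-3−2)² = 49 + 25 = 74
|RB|² = (-7−9)² + (-3−(-5))² = 256 + 4 = 260
|RC|² = (-7−8)² + (-3−(-9))² = 225 + 36 = 261
|RD|² = (-7−3)² + (-3−(-3))² = 100 + 0 = 100
Sorted ascending: A, D, B, … — the second-nearest is D.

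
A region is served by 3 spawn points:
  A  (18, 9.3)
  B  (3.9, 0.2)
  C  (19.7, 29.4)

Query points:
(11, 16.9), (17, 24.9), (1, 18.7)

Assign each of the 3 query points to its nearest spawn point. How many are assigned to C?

1

(11, 16.9) — d² to each: A:106.76, B:329.3, C:231.94 → nearest is A
(17, 24.9) — d² to each: A:244.36, B:781.7, C:27.54 → nearest is C
(1, 18.7) — d² to each: A:377.36, B:350.66, C:464.18 → nearest is B
1 of the 3 points has C as nearest.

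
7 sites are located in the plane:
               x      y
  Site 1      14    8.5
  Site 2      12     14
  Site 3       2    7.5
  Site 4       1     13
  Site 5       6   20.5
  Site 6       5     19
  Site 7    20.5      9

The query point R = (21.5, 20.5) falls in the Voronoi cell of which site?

Site 2

Squared Euclidean distances:
d²(R, Site 1) = 56.25 + 144 = 200.25
d²(R, Site 2) = 90.25 + 42.25 = 132.5
d²(R, Site 3) = 380.25 + 169 = 549.25
d²(R, Site 4) = 420.25 + 56.25 = 476.5
d²(R, Site 5) = 240.25 + 0 = 240.25
d²(R, Site 6) = 272.25 + 2.25 = 274.5
d²(R, Site 7) = 1 + 132.25 = 133.25
Site 2 is nearest.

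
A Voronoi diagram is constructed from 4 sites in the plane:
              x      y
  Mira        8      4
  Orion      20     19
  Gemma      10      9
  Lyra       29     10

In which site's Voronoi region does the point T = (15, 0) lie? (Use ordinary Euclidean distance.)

Squared Euclidean distances:
d²(T, Mira) = (15−8)² + (0−4)² = 49 + 16 = 65
d²(T, Orion) = (15−20)² + (0−19)² = 25 + 361 = 386
d²(T, Gemma) = (15−10)² + (0−9)² = 25 + 81 = 106
d²(T, Lyra) = (15−29)² + (0−10)² = 196 + 100 = 296
Minimum is at Mira.

Mira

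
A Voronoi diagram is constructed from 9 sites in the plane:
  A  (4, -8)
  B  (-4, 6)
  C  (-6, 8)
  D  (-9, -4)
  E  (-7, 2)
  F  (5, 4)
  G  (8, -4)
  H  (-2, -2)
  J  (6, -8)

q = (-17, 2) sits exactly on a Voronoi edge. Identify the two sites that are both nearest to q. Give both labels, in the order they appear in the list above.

Squared distances from q to each site:
|qA|² = (-17−4)² + (2−(-8))² = 441 + 100 = 541
|qB|² = (-17−(-4))² + (2−6)² = 169 + 16 = 185
|qC|² = (-17−(-6))² + (2−8)² = 121 + 36 = 157
|qD|² = (-17−(-9))² + (2−(-4))² = 64 + 36 = 100
|qE|² = (-17−(-7))² + (2−2)² = 100 + 0 = 100
|qF|² = (-17−5)² + (2−4)² = 484 + 4 = 488
|qG|² = (-17−8)² + (2−(-4))² = 625 + 36 = 661
|qH|² = (-17−(-2))² + (2−(-2))² = 225 + 16 = 241
|qJ|² = (-17−6)² + (2−(-8))² = 529 + 100 = 629
q is equidistant from D and E (both at squared distance 100), and every other site is strictly farther — so q lies on the D–E Voronoi edge.

D and E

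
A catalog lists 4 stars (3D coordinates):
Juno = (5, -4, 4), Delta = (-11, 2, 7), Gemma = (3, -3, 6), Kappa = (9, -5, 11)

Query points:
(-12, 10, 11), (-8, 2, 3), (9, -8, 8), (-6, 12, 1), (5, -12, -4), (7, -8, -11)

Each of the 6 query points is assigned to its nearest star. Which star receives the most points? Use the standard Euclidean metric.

Delta

(-12, 10, 11) — d² to each: Juno:534, Delta:81, Gemma:419, Kappa:666 → nearest is Delta
(-8, 2, 3) — d² to each: Juno:206, Delta:25, Gemma:155, Kappa:402 → nearest is Delta
(9, -8, 8) — d² to each: Juno:48, Delta:501, Gemma:65, Kappa:18 → nearest is Kappa
(-6, 12, 1) — d² to each: Juno:386, Delta:161, Gemma:331, Kappa:614 → nearest is Delta
(5, -12, -4) — d² to each: Juno:128, Delta:573, Gemma:185, Kappa:290 → nearest is Juno
(7, -8, -11) — d² to each: Juno:245, Delta:748, Gemma:330, Kappa:497 → nearest is Juno
Tally — Juno:2, Delta:3, Kappa:1. Delta captures the most (3).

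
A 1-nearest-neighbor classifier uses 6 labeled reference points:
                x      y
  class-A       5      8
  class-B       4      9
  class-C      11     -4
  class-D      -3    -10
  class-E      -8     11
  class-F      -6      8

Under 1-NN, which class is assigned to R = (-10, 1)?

Squared Euclidean distances:
d²(R, class-A) = (-10−5)² + (1−8)² = 225 + 49 = 274
d²(R, class-B) = (-10−4)² + (1−9)² = 196 + 64 = 260
d²(R, class-C) = (-10−11)² + (1−(-4))² = 441 + 25 = 466
d²(R, class-D) = (-10−(-3))² + (1−(-10))² = 49 + 121 = 170
d²(R, class-E) = (-10−(-8))² + (1−11)² = 4 + 100 = 104
d²(R, class-F) = (-10−(-6))² + (1−8)² = 16 + 49 = 65
The smallest is to class-F, so R lies in the Voronoi region of class-F.

class-F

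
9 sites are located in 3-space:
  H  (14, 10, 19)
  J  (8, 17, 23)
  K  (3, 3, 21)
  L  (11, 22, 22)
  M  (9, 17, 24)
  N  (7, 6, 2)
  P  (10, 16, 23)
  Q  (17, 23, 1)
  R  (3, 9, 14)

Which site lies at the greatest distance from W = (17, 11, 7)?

Since √ is increasing, it suffices to compare squared distances:
|WH|² = 9 + 1 + 144 = 154
|WJ|² = 81 + 36 + 256 = 373
|WK|² = 196 + 64 + 196 = 456
|WL|² = 36 + 121 + 225 = 382
|WM|² = 64 + 36 + 289 = 389
|WN|² = 100 + 25 + 25 = 150
|WP|² = 49 + 25 + 256 = 330
|WQ|² = 0 + 144 + 36 = 180
|WR|² = 196 + 4 + 49 = 249
The largest is to K.

K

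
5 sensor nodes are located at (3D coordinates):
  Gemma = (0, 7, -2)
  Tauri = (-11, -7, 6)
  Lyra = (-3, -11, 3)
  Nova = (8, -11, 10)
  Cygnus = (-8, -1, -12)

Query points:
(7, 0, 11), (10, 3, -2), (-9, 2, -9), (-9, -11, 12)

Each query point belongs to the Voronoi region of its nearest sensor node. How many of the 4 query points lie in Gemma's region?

1

(7, 0, 11) — d² to each: Gemma:267, Tauri:398, Lyra:285, Nova:123, Cygnus:755 → nearest is Nova
(10, 3, -2) — d² to each: Gemma:116, Tauri:605, Lyra:390, Nova:344, Cygnus:440 → nearest is Gemma
(-9, 2, -9) — d² to each: Gemma:155, Tauri:310, Lyra:349, Nova:819, Cygnus:19 → nearest is Cygnus
(-9, -11, 12) — d² to each: Gemma:601, Tauri:56, Lyra:117, Nova:293, Cygnus:677 → nearest is Tauri
1 of the 4 points has Gemma as nearest.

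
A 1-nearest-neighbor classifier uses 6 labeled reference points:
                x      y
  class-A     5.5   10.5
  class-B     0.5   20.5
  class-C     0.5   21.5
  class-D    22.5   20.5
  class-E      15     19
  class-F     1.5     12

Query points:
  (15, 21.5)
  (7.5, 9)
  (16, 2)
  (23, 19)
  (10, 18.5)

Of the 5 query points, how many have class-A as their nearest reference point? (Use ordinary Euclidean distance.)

2

(15, 21.5) — d² to each: class-A:211.25, class-B:211.25, class-C:210.25, class-D:57.25, class-E:6.25, class-F:272.5 → nearest is class-E
(7.5, 9) — d² to each: class-A:6.25, class-B:181.25, class-C:205.25, class-D:357.25, class-E:156.25, class-F:45 → nearest is class-A
(16, 2) — d² to each: class-A:182.5, class-B:582.5, class-C:620.5, class-D:384.5, class-E:290, class-F:310.25 → nearest is class-A
(23, 19) — d² to each: class-A:378.5, class-B:508.5, class-C:512.5, class-D:2.5, class-E:64, class-F:511.25 → nearest is class-D
(10, 18.5) — d² to each: class-A:84.25, class-B:94.25, class-C:99.25, class-D:160.25, class-E:25.25, class-F:114.5 → nearest is class-E
2 of the 5 points have class-A as nearest.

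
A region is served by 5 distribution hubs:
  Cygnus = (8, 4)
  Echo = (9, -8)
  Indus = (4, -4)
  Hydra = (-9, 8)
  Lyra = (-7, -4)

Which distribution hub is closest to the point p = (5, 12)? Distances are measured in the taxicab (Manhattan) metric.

Cygnus

d(p, Cygnus) = |5−8| + |12−4| = 3 + 8 = 11
d(p, Echo) = |5−9| + |12−(-8)| = 4 + 20 = 24
d(p, Indus) = |5−4| + |12−(-4)| = 1 + 16 = 17
d(p, Hydra) = |5−(-9)| + |12−8| = 14 + 4 = 18
d(p, Lyra) = |5−(-7)| + |12−(-4)| = 12 + 16 = 28
Minimum is at Cygnus.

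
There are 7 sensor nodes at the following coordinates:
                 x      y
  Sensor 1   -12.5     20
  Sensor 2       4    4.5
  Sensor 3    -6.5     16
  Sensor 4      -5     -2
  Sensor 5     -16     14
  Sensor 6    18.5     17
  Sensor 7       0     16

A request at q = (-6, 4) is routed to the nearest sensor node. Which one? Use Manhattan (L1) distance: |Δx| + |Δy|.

d(q, Sensor 1) = 6.5 + 16 = 22.5
d(q, Sensor 2) = 10 + 0.5 = 10.5
d(q, Sensor 3) = 0.5 + 12 = 12.5
d(q, Sensor 4) = 1 + 6 = 7
d(q, Sensor 5) = 10 + 10 = 20
d(q, Sensor 6) = 24.5 + 13 = 37.5
d(q, Sensor 7) = 6 + 12 = 18
Sensor 4 is nearest.

Sensor 4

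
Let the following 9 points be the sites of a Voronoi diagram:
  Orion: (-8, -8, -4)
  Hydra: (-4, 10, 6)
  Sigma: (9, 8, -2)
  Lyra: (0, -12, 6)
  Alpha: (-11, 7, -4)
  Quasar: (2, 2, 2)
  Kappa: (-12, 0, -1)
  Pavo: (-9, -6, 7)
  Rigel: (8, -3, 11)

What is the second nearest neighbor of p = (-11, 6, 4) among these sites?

Alpha

Compare squared distances (the ordering matches that of the actual distances):
d²(p, Orion) = 9 + 196 + 64 = 269
d²(p, Hydra) = 49 + 16 + 4 = 69
d²(p, Sigma) = 400 + 4 + 36 = 440
d²(p, Lyra) = 121 + 324 + 4 = 449
d²(p, Alpha) = 0 + 1 + 64 = 65
d²(p, Quasar) = 169 + 16 + 4 = 189
d²(p, Kappa) = 1 + 36 + 25 = 62
d²(p, Pavo) = 4 + 144 + 9 = 157
d²(p, Rigel) = 361 + 81 + 49 = 491
Sorted ascending: Kappa, Alpha, Hydra, … — the second-nearest is Alpha.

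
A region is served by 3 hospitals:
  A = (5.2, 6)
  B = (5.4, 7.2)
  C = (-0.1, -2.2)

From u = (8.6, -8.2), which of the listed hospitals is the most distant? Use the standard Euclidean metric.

B

Since √ is increasing, it suffices to compare squared distances:
|uA|² = (8.6−5.2)² + (-8.2−6)² = 11.56 + 201.64 = 213.2
|uB|² = (8.6−5.4)² + (-8.2−7.2)² = 10.24 + 237.16 = 247.4
|uC|² = (8.6−(-0.1))² + (-8.2−(-2.2))² = 75.69 + 36 = 111.69
The largest is to B.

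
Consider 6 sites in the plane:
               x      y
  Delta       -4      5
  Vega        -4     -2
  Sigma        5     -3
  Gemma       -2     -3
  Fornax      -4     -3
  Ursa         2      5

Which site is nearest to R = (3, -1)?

Squared Euclidean distances:
d²(R, Delta) = 49 + 36 = 85
d²(R, Vega) = 49 + 1 = 50
d²(R, Sigma) = 4 + 4 = 8
d²(R, Gemma) = 25 + 4 = 29
d²(R, Fornax) = 49 + 4 = 53
d²(R, Ursa) = 1 + 36 = 37
The smallest is to Sigma, so R lies in the Voronoi region of Sigma.

Sigma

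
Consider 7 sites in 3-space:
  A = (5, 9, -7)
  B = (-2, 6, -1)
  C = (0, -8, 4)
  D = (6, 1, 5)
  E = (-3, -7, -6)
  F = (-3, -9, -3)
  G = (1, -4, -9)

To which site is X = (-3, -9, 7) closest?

C

Compare squared distances (the ordering matches that of the actual distances):
|XA|² = (-3−5)² + (-9−9)² + (7−(-7))² = 64 + 324 + 196 = 584
|XB|² = (-3−(-2))² + (-9−6)² + (7−(-1))² = 1 + 225 + 64 = 290
|XC|² = (-3−0)² + (-9−(-8))² + (7−4)² = 9 + 1 + 9 = 19
|XD|² = (-3−6)² + (-9−1)² + (7−5)² = 81 + 100 + 4 = 185
|XE|² = (-3−(-3))² + (-9−(-7))² + (7−(-6))² = 0 + 4 + 169 = 173
|XF|² = (-3−(-3))² + (-9−(-9))² + (7−(-3))² = 0 + 0 + 100 = 100
|XG|² = (-3−1)² + (-9−(-4))² + (7−(-9))² = 16 + 25 + 256 = 297
C is nearest.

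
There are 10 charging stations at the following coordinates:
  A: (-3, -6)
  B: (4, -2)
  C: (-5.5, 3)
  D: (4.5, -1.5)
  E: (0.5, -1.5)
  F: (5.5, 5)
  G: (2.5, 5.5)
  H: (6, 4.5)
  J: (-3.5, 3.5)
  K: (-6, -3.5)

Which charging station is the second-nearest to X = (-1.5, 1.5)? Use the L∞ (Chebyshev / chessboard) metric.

d(X,A) = max(1.5, 7.5) = 7.5
d(X,B) = max(5.5, 3.5) = 5.5
d(X,C) = max(4, 1.5) = 4
d(X,D) = max(6, 3) = 6
d(X,E) = max(2, 3) = 3
d(X,F) = max(7, 3.5) = 7
d(X,G) = max(4, 4) = 4
d(X,H) = max(7.5, 3) = 7.5
d(X,J) = max(2, 2) = 2
d(X,K) = max(4.5, 5) = 5
Sorted ascending: J, E, C, … — the second-nearest is E.

E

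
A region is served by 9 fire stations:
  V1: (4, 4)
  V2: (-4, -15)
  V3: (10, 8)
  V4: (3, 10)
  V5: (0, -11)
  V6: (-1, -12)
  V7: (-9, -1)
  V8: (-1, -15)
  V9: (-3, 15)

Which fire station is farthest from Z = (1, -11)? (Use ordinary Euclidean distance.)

V9

Squared Euclidean distances:
|ZV1|² = (1−4)² + (-11−4)² = 9 + 225 = 234
|ZV2|² = (1−(-4))² + (-11−(-15))² = 25 + 16 = 41
|ZV3|² = (1−10)² + (-11−8)² = 81 + 361 = 442
|ZV4|² = (1−3)² + (-11−10)² = 4 + 441 = 445
|ZV5|² = (1−0)² + (-11−(-11))² = 1 + 0 = 1
|ZV6|² = (1−(-1))² + (-11−(-12))² = 4 + 1 = 5
|ZV7|² = (1−(-9))² + (-11−(-1))² = 100 + 100 = 200
|ZV8|² = (1−(-1))² + (-11−(-15))² = 4 + 16 = 20
|ZV9|² = (1−(-3))² + (-11−15)² = 16 + 676 = 692
The largest is to V9.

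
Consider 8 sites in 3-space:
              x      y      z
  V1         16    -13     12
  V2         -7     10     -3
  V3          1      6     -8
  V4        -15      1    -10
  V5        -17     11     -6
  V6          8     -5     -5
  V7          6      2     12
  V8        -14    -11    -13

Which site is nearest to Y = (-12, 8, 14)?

Compare squared distances (the ordering matches that of the actual distances):
|YV1|² = (-12−16)² + (8−(-13))² + (14−12)² = 784 + 441 + 4 = 1229
|YV2|² = (-12−(-7))² + (8−10)² + (14−(-3))² = 25 + 4 + 289 = 318
|YV3|² = (-12−1)² + (8−6)² + (14−(-8))² = 169 + 4 + 484 = 657
|YV4|² = (-12−(-15))² + (8−1)² + (14−(-10))² = 9 + 49 + 576 = 634
|YV5|² = (-12−(-17))² + (8−11)² + (14−(-6))² = 25 + 9 + 400 = 434
|YV6|² = (-12−8)² + (8−(-5))² + (14−(-5))² = 400 + 169 + 361 = 930
|YV7|² = (-12−6)² + (8−2)² + (14−12)² = 324 + 36 + 4 = 364
|YV8|² = (-12−(-14))² + (8−(-11))² + (14−(-13))² = 4 + 361 + 729 = 1094
Minimum is at V2.

V2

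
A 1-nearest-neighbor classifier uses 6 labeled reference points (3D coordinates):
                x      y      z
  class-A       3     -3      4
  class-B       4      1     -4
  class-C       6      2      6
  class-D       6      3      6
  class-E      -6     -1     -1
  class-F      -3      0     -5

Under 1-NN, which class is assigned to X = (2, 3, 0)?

class-B

Since √ is increasing, it suffices to compare squared distances:
d²(X, class-A) = (2−3)² + (3−(-3))² + (0−4)² = 1 + 36 + 16 = 53
d²(X, class-B) = (2−4)² + (3−1)² + (0−(-4))² = 4 + 4 + 16 = 24
d²(X, class-C) = (2−6)² + (3−2)² + (0−6)² = 16 + 1 + 36 = 53
d²(X, class-D) = (2−6)² + (3−3)² + (0−6)² = 16 + 0 + 36 = 52
d²(X, class-E) = (2−(-6))² + (3−(-1))² + (0−(-1))² = 64 + 16 + 1 = 81
d²(X, class-F) = (2−(-3))² + (3−0)² + (0−(-5))² = 25 + 9 + 25 = 59
The smallest is to class-B, so X lies in the Voronoi region of class-B.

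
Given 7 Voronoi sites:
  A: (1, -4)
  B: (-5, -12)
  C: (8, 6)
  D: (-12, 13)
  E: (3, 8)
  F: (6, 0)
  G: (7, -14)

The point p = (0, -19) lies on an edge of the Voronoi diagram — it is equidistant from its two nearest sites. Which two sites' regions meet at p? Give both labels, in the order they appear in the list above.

B and G

Squared distances from p to each site:
|pA|² = (0−1)² + (-19−(-4))² = 1 + 225 = 226
|pB|² = (0−(-5))² + (-19−(-12))² = 25 + 49 = 74
|pC|² = (0−8)² + (-19−6)² = 64 + 625 = 689
|pD|² = (0−(-12))² + (-19−13)² = 144 + 1024 = 1168
|pE|² = (0−3)² + (-19−8)² = 9 + 729 = 738
|pF|² = (0−6)² + (-19−0)² = 36 + 361 = 397
|pG|² = (0−7)² + (-19−(-14))² = 49 + 25 = 74
p is equidistant from B and G (both at squared distance 74), and every other site is strictly farther — so p lies on the B–G Voronoi edge.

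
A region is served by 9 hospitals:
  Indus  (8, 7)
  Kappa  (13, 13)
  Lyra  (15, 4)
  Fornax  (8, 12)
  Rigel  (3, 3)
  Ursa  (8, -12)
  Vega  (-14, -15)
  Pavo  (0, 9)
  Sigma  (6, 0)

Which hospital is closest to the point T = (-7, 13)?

Pavo

Compare squared distances (the ordering matches that of the actual distances):
d²(T, Indus) = (-7−8)² + (13−7)² = 225 + 36 = 261
d²(T, Kappa) = (-7−13)² + (13−13)² = 400 + 0 = 400
d²(T, Lyra) = (-7−15)² + (13−4)² = 484 + 81 = 565
d²(T, Fornax) = (-7−8)² + (13−12)² = 225 + 1 = 226
d²(T, Rigel) = (-7−3)² + (13−3)² = 100 + 100 = 200
d²(T, Ursa) = (-7−8)² + (13−(-12))² = 225 + 625 = 850
d²(T, Vega) = (-7−(-14))² + (13−(-15))² = 49 + 784 = 833
d²(T, Pavo) = (-7−0)² + (13−9)² = 49 + 16 = 65
d²(T, Sigma) = (-7−6)² + (13−0)² = 169 + 169 = 338
Minimum is at Pavo.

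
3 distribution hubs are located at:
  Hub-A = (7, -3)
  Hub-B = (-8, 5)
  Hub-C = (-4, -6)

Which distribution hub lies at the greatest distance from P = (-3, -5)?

Squared Euclidean distances:
d²(P, Hub-A) = 100 + 4 = 104
d²(P, Hub-B) = 25 + 100 = 125
d²(P, Hub-C) = 1 + 1 = 2
The largest is to Hub-B.

Hub-B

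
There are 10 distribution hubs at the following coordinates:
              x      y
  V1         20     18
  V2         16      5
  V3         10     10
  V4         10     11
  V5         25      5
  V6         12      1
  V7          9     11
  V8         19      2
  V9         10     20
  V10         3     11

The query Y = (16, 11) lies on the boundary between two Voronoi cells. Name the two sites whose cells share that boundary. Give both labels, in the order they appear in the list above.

V2 and V4

Squared distances from Y to each site:
|YV1|² = 16 + 49 = 65
|YV2|² = 0 + 36 = 36
|YV3|² = 36 + 1 = 37
|YV4|² = 36 + 0 = 36
|YV5|² = 81 + 36 = 117
|YV6|² = 16 + 100 = 116
|YV7|² = 49 + 0 = 49
|YV8|² = 9 + 81 = 90
|YV9|² = 36 + 81 = 117
d²(Y, V10) = 169 + 0 = 169
Y is equidistant from V2 and V4 (both at squared distance 36), and every other site is strictly farther — so Y lies on the V2–V4 Voronoi edge.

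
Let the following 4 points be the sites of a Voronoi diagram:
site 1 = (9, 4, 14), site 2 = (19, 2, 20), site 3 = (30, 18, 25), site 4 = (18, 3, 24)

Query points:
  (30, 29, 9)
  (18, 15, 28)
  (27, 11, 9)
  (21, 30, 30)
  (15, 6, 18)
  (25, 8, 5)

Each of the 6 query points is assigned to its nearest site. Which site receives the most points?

site 2

(30, 29, 9) — d² to each: site 1:1091, site 2:971, site 3:377, site 4:1045 → nearest is site 3
(18, 15, 28) — d² to each: site 1:398, site 2:234, site 3:162, site 4:160 → nearest is site 4
(27, 11, 9) — d² to each: site 1:398, site 2:266, site 3:314, site 4:370 → nearest is site 2
(21, 30, 30) — d² to each: site 1:1076, site 2:888, site 3:250, site 4:774 → nearest is site 3
(15, 6, 18) — d² to each: site 1:56, site 2:36, site 3:418, site 4:54 → nearest is site 2
(25, 8, 5) — d² to each: site 1:353, site 2:297, site 3:525, site 4:435 → nearest is site 2
Tally — site 2:3, site 3:2, site 4:1. site 2 captures the most (3).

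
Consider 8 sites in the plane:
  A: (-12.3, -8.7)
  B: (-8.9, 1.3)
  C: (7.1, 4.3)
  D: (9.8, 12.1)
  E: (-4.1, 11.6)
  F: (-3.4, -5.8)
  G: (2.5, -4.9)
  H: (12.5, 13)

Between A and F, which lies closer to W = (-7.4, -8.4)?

Compare squared distances:
|WA|² = (-7.4−(-12.3))² + (-8.4−(-8.7))² = 24.01 + 0.09 = 24.1
|WF|² = (-7.4−(-3.4))² + (-8.4−(-5.8))² = 16 + 6.76 = 22.76
24.1 > 22.76, so F is closer.

F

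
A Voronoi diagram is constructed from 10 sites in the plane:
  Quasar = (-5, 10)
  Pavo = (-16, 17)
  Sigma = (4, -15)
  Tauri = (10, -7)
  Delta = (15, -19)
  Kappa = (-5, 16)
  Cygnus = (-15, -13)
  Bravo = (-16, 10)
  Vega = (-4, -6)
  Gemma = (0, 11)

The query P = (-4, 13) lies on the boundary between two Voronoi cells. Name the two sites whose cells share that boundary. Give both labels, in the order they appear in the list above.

Squared distances from P to each site:
d²(P, Quasar) = 1 + 9 = 10
d²(P, Pavo) = 144 + 16 = 160
d²(P, Sigma) = 64 + 784 = 848
d²(P, Tauri) = 196 + 400 = 596
d²(P, Delta) = 361 + 1024 = 1385
d²(P, Kappa) = 1 + 9 = 10
d²(P, Cygnus) = 121 + 676 = 797
d²(P, Bravo) = 144 + 9 = 153
d²(P, Vega) = 0 + 361 = 361
d²(P, Gemma) = 16 + 4 = 20
P is equidistant from Quasar and Kappa (both at squared distance 10), and every other site is strictly farther — so P lies on the Quasar–Kappa Voronoi edge.

Quasar and Kappa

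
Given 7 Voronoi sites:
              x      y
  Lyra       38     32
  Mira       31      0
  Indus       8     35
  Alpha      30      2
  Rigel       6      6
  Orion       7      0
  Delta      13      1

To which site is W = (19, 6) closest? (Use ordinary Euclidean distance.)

Since √ is increasing, it suffices to compare squared distances:
d²(W, Lyra) = (19−38)² + (6−32)² = 361 + 676 = 1037
d²(W, Mira) = (19−31)² + (6−0)² = 144 + 36 = 180
d²(W, Indus) = (19−8)² + (6−35)² = 121 + 841 = 962
d²(W, Alpha) = (19−30)² + (6−2)² = 121 + 16 = 137
d²(W, Rigel) = (19−6)² + (6−6)² = 169 + 0 = 169
d²(W, Orion) = (19−7)² + (6−0)² = 144 + 36 = 180
d²(W, Delta) = (19−13)² + (6−1)² = 36 + 25 = 61
Minimum is at Delta.

Delta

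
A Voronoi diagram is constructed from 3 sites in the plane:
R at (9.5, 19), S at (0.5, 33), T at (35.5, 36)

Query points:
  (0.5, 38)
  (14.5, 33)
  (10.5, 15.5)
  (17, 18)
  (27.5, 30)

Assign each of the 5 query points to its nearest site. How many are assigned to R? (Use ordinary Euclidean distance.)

2

(0.5, 38) — d² to each: R:442, S:25, T:1229 → nearest is S
(14.5, 33) — d² to each: R:221, S:196, T:450 → nearest is S
(10.5, 15.5) — d² to each: R:13.25, S:406.25, T:1045.25 → nearest is R
(17, 18) — d² to each: R:57.25, S:497.25, T:666.25 → nearest is R
(27.5, 30) — d² to each: R:445, S:738, T:100 → nearest is T
2 of the 5 points have R as nearest.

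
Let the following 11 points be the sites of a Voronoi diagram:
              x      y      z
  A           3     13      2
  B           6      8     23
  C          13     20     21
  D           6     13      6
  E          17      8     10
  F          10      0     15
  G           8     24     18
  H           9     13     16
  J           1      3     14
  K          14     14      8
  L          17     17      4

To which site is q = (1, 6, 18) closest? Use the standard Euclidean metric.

J

Squared Euclidean distances:
|qA|² = 4 + 49 + 256 = 309
|qB|² = 25 + 4 + 25 = 54
|qC|² = 144 + 196 + 9 = 349
|qD|² = 25 + 49 + 144 = 218
|qE|² = 256 + 4 + 64 = 324
|qF|² = 81 + 36 + 9 = 126
|qG|² = 49 + 324 + 0 = 373
|qH|² = 64 + 49 + 4 = 117
|qJ|² = 0 + 9 + 16 = 25
|qK|² = 169 + 64 + 100 = 333
|qL|² = 256 + 121 + 196 = 573
The smallest is to J, so q lies in the Voronoi region of J.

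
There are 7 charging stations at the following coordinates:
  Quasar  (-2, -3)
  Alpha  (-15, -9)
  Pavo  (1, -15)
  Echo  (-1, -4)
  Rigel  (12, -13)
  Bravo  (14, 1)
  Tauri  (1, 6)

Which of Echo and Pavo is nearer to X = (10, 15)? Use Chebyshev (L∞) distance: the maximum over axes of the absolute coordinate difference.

Echo

d(X, Echo) = max(11, 19) = 19
d(X, Pavo) = max(9, 30) = 30
19 < 30, so Echo is closer.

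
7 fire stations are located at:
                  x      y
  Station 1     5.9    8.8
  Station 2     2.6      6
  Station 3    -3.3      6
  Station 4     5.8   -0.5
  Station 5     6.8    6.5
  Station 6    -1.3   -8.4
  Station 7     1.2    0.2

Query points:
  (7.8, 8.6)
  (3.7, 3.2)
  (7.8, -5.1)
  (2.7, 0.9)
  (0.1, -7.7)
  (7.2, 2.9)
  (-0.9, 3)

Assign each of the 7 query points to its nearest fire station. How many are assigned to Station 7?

(7.8, 8.6) — d² to each: Station 1:3.65, Station 2:33.8, Station 3:129.97, Station 4:86.81, Station 5:5.41, Station 6:371.81, Station 7:114.12 → nearest is Station 1
(3.7, 3.2) — d² to each: Station 1:36.2, Station 2:9.05, Station 3:56.84, Station 4:18.1, Station 5:20.5, Station 6:159.56, Station 7:15.25 → nearest is Station 2
(7.8, -5.1) — d² to each: Station 1:196.82, Station 2:150.25, Station 3:246.42, Station 4:25.16, Station 5:135.56, Station 6:93.7, Station 7:71.65 → nearest is Station 4
(2.7, 0.9) — d² to each: Station 1:72.65, Station 2:26.02, Station 3:62.01, Station 4:11.57, Station 5:48.17, Station 6:102.49, Station 7:2.74 → nearest is Station 7
(0.1, -7.7) — d² to each: Station 1:305.89, Station 2:193.94, Station 3:199.25, Station 4:84.33, Station 5:246.53, Station 6:2.45, Station 7:63.62 → nearest is Station 6
(7.2, 2.9) — d² to each: Station 1:36.5, Station 2:30.77, Station 3:119.86, Station 4:13.52, Station 5:13.12, Station 6:199.94, Station 7:43.29 → nearest is Station 5
(-0.9, 3) — d² to each: Station 1:79.88, Station 2:21.25, Station 3:14.76, Station 4:57.14, Station 5:71.54, Station 6:130.12, Station 7:12.25 → nearest is Station 7
2 of the 7 points have Station 7 as nearest.

2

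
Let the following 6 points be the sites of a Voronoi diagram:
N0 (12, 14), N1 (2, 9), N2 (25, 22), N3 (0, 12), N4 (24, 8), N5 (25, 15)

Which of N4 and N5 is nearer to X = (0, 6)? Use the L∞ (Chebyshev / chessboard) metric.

d(X,N4) = max(24, 2) = 24
d(X,N5) = max(25, 9) = 25
24 < 25, so N4 is closer.

N4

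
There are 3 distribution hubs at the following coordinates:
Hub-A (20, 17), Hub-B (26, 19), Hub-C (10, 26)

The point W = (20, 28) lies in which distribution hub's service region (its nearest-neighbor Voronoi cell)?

Compare squared distances (the ordering matches that of the actual distances):
d²(W, Hub-A) = (20−20)² + (28−17)² = 0 + 121 = 121
d²(W, Hub-B) = (20−26)² + (28−19)² = 36 + 81 = 117
d²(W, Hub-C) = (20−10)² + (28−26)² = 100 + 4 = 104
The smallest is to Hub-C, so W lies in the Voronoi region of Hub-C.

Hub-C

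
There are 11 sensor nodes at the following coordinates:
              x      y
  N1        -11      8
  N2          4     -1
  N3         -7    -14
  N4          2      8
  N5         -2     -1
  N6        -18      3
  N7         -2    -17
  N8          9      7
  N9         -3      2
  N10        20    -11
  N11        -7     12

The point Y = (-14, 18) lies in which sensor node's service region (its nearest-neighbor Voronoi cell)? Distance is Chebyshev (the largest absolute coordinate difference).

N11

d(Y,N1) = max(3, 10) = 10
d(Y,N2) = max(18, 19) = 19
d(Y,N3) = max(7, 32) = 32
d(Y,N4) = max(16, 10) = 16
d(Y,N5) = max(12, 19) = 19
d(Y,N6) = max(4, 15) = 15
d(Y,N7) = max(12, 35) = 35
d(Y,N8) = max(23, 11) = 23
d(Y,N9) = max(11, 16) = 16
d(Y, N10) = max(34, 29) = 34
d(Y, N11) = max(7, 6) = 7
N11 is nearest.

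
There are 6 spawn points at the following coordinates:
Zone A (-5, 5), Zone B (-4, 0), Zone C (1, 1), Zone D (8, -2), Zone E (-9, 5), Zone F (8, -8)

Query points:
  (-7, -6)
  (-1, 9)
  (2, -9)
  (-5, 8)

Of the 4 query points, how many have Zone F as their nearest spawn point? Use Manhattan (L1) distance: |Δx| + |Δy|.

1

(-7, -6) — d to each: Zone A:13, Zone B:9, Zone C:15, Zone D:19, Zone E:13, Zone F:17 → nearest is Zone B
(-1, 9) — d to each: Zone A:8, Zone B:12, Zone C:10, Zone D:20, Zone E:12, Zone F:26 → nearest is Zone A
(2, -9) — d to each: Zone A:21, Zone B:15, Zone C:11, Zone D:13, Zone E:25, Zone F:7 → nearest is Zone F
(-5, 8) — d to each: Zone A:3, Zone B:9, Zone C:13, Zone D:23, Zone E:7, Zone F:29 → nearest is Zone A
1 of the 4 points has Zone F as nearest.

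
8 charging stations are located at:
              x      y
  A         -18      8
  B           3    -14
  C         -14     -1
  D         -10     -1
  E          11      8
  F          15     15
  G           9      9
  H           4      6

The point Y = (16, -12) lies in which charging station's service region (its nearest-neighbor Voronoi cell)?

B

Compare squared distances (the ordering matches that of the actual distances):
|YA|² = 1156 + 400 = 1556
|YB|² = 169 + 4 = 173
|YC|² = 900 + 121 = 1021
|YD|² = 676 + 121 = 797
|YE|² = 25 + 400 = 425
|YF|² = 1 + 729 = 730
|YG|² = 49 + 441 = 490
|YH|² = 144 + 324 = 468
Minimum is at B.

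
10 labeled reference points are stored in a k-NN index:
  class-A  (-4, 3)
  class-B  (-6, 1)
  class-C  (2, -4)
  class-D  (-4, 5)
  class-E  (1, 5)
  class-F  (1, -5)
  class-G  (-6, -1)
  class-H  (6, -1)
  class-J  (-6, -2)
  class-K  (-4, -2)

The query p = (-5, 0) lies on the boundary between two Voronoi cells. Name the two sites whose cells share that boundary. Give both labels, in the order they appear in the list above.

class-B and class-G

Squared distances from p to each site:
d²(p, class-A) = 1 + 9 = 10
d²(p, class-B) = 1 + 1 = 2
d²(p, class-C) = 49 + 16 = 65
d²(p, class-D) = 1 + 25 = 26
d²(p, class-E) = 36 + 25 = 61
d²(p, class-F) = 36 + 25 = 61
d²(p, class-G) = 1 + 1 = 2
d²(p, class-H) = 121 + 1 = 122
d²(p, class-J) = 1 + 4 = 5
d²(p, class-K) = 1 + 4 = 5
p is equidistant from class-B and class-G (both at squared distance 2), and every other site is strictly farther — so p lies on the class-B–class-G Voronoi edge.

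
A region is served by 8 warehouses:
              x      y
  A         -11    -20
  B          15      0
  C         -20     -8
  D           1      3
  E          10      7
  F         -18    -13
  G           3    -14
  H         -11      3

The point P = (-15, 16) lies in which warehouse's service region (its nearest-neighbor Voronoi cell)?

Since √ is increasing, it suffices to compare squared distances:
|PA|² = (-15−(-11))² + (16−(-20))² = 16 + 1296 = 1312
|PB|² = (-15−15)² + (16−0)² = 900 + 256 = 1156
|PC|² = (-15−(-20))² + (16−(-8))² = 25 + 576 = 601
|PD|² = (-15−1)² + (16−3)² = 256 + 169 = 425
|PE|² = (-15−10)² + (16−7)² = 625 + 81 = 706
|PF|² = (-15−(-18))² + (16−(-13))² = 9 + 841 = 850
|PG|² = (-15−3)² + (16−(-14))² = 324 + 900 = 1224
|PH|² = (-15−(-11))² + (16−3)² = 16 + 169 = 185
H is nearest.

H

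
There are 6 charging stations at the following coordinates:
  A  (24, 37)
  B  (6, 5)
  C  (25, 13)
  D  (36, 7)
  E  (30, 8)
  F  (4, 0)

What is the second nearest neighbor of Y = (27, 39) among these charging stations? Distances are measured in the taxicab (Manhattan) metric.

C

d(Y,A) = |27−24| + |39−37| = 3 + 2 = 5
d(Y,B) = |27−6| + |39−5| = 21 + 34 = 55
d(Y,C) = |27−25| + |39−13| = 2 + 26 = 28
d(Y,D) = |27−36| + |39−7| = 9 + 32 = 41
d(Y,E) = |27−30| + |39−8| = 3 + 31 = 34
d(Y,F) = |27−4| + |39−0| = 23 + 39 = 62
Sorted ascending: A, C, E, … — the second-nearest is C.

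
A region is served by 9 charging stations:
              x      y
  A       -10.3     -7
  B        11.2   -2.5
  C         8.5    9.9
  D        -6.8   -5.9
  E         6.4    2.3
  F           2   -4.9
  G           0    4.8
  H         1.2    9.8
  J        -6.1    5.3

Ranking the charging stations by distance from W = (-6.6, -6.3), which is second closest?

Compare squared distances (the ordering matches that of the actual distances):
|WA|² = 13.69 + 0.49 = 14.18
|WB|² = 316.84 + 14.44 = 331.28
|WC|² = 228.01 + 262.44 = 490.45
|WD|² = 0.04 + 0.16 = 0.2
|WE|² = 169 + 73.96 = 242.96
|WF|² = 73.96 + 1.96 = 75.92
|WG|² = 43.56 + 123.21 = 166.77
|WH|² = 60.84 + 259.21 = 320.05
|WJ|² = 0.25 + 134.56 = 134.81
Sorted ascending: D, A, F, … — the second-nearest is A.

A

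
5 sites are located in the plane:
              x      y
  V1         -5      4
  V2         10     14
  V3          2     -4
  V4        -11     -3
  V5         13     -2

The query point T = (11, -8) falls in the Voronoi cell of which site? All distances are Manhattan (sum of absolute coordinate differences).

d(T,V1) = |11−(-5)| + |-8−4| = 16 + 12 = 28
d(T,V2) = |11−10| + |-8−14| = 1 + 22 = 23
d(T,V3) = |11−2| + |-8−(-4)| = 9 + 4 = 13
d(T,V4) = |11−(-11)| + |-8−(-3)| = 22 + 5 = 27
d(T,V5) = |11−13| + |-8−(-2)| = 2 + 6 = 8
Minimum is at V5.

V5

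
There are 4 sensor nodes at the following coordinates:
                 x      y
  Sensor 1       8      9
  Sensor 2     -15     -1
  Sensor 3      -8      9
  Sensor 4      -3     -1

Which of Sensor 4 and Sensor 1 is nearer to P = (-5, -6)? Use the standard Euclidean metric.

Compare squared distances:
d²(P, Sensor 4) = (-5−(-3))² + (-6−(-1))² = 4 + 25 = 29
d²(P, Sensor 1) = (-5−8)² + (-6−9)² = 169 + 225 = 394
29 < 394, so Sensor 4 is closer.

Sensor 4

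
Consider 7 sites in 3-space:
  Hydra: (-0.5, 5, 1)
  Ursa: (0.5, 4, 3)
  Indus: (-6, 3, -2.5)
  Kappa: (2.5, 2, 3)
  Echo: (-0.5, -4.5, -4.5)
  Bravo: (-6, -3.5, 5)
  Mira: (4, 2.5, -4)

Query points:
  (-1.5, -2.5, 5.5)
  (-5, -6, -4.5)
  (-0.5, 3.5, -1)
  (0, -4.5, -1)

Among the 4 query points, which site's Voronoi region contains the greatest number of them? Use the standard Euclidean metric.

Echo

(-1.5, -2.5, 5.5) — d² to each: Hydra:77.5, Ursa:52.5, Indus:114.5, Kappa:42.5, Echo:105, Bravo:21.5, Mira:145.5 → nearest is Bravo
(-5, -6, -4.5) — d² to each: Hydra:171.5, Ursa:186.5, Indus:86, Kappa:176.5, Echo:22.5, Bravo:97.5, Mira:153.5 → nearest is Echo
(-0.5, 3.5, -1) — d² to each: Hydra:6.25, Ursa:17.25, Indus:32.75, Kappa:27.25, Echo:76.25, Bravo:115.25, Mira:30.25 → nearest is Hydra
(0, -4.5, -1) — d² to each: Hydra:94.5, Ursa:88.5, Indus:94.5, Kappa:64.5, Echo:12.5, Bravo:73, Mira:74 → nearest is Echo
Tally — Hydra:1, Echo:2, Bravo:1. Echo captures the most (2).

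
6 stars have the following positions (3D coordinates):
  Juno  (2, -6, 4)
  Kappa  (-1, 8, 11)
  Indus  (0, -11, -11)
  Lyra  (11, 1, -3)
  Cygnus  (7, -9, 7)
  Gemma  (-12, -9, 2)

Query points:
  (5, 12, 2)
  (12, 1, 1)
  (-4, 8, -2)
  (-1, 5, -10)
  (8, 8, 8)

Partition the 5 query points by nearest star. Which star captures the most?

(5, 12, 2) — d² to each: Juno:337, Kappa:133, Indus:723, Lyra:182, Cygnus:470, Gemma:730 → nearest is Kappa
(12, 1, 1) — d² to each: Juno:158, Kappa:318, Indus:432, Lyra:17, Cygnus:161, Gemma:677 → nearest is Lyra
(-4, 8, -2) — d² to each: Juno:268, Kappa:178, Indus:458, Lyra:275, Cygnus:491, Gemma:369 → nearest is Kappa
(-1, 5, -10) — d² to each: Juno:326, Kappa:450, Indus:258, Lyra:209, Cygnus:549, Gemma:461 → nearest is Lyra
(8, 8, 8) — d² to each: Juno:248, Kappa:90, Indus:786, Lyra:179, Cygnus:291, Gemma:725 → nearest is Kappa
Tally — Kappa:3, Lyra:2. Kappa captures the most (3).

Kappa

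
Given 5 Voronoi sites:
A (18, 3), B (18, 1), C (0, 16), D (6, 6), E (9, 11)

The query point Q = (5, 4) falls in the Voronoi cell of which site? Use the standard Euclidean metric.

Squared Euclidean distances:
|QA|² = 169 + 1 = 170
|QB|² = 169 + 9 = 178
|QC|² = 25 + 144 = 169
|QD|² = 1 + 4 = 5
|QE|² = 16 + 49 = 65
D is nearest.

D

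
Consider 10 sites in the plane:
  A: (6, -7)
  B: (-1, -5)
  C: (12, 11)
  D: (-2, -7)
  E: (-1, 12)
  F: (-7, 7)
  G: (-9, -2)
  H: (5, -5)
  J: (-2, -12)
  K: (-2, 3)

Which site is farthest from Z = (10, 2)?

Since √ is increasing, it suffices to compare squared distances:
|ZA|² = (10−6)² + (2−(-7))² = 16 + 81 = 97
|ZB|² = (10−(-1))² + (2−(-5))² = 121 + 49 = 170
|ZC|² = (10−12)² + (2−11)² = 4 + 81 = 85
|ZD|² = (10−(-2))² + (2−(-7))² = 144 + 81 = 225
|ZE|² = (10−(-1))² + (2−12)² = 121 + 100 = 221
|ZF|² = (10−(-7))² + (2−7)² = 289 + 25 = 314
|ZG|² = (10−(-9))² + (2−(-2))² = 361 + 16 = 377
|ZH|² = (10−5)² + (2−(-5))² = 25 + 49 = 74
|ZJ|² = (10−(-2))² + (2−(-12))² = 144 + 196 = 340
|ZK|² = (10−(-2))² + (2−3)² = 144 + 1 = 145
The largest is to G.

G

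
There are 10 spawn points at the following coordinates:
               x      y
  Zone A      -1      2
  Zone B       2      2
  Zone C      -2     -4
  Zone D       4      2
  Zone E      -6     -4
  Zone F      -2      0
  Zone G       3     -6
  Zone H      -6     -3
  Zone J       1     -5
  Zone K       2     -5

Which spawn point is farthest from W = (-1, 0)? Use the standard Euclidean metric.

Zone G

Compare squared distances (the ordering matches that of the actual distances):
d²(W, Zone A) = 0 + 4 = 4
d²(W, Zone B) = 9 + 4 = 13
d²(W, Zone C) = 1 + 16 = 17
d²(W, Zone D) = 25 + 4 = 29
d²(W, Zone E) = 25 + 16 = 41
d²(W, Zone F) = 1 + 0 = 1
d²(W, Zone G) = 16 + 36 = 52
d²(W, Zone H) = 25 + 9 = 34
d²(W, Zone J) = 4 + 25 = 29
d²(W, Zone K) = 9 + 25 = 34
The largest is to Zone G.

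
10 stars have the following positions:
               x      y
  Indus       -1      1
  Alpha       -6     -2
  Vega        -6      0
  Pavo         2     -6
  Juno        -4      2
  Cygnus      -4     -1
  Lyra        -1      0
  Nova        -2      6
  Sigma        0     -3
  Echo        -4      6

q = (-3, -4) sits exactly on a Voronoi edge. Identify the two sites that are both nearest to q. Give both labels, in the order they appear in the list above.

Squared distances from q to each site:
d²(q, Indus) = 4 + 25 = 29
d²(q, Alpha) = 9 + 4 = 13
d²(q, Vega) = 9 + 16 = 25
d²(q, Pavo) = 25 + 4 = 29
d²(q, Juno) = 1 + 36 = 37
d²(q, Cygnus) = 1 + 9 = 10
d²(q, Lyra) = 4 + 16 = 20
d²(q, Nova) = 1 + 100 = 101
d²(q, Sigma) = 9 + 1 = 10
d²(q, Echo) = 1 + 100 = 101
q is equidistant from Cygnus and Sigma (both at squared distance 10), and every other site is strictly farther — so q lies on the Cygnus–Sigma Voronoi edge.

Cygnus and Sigma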